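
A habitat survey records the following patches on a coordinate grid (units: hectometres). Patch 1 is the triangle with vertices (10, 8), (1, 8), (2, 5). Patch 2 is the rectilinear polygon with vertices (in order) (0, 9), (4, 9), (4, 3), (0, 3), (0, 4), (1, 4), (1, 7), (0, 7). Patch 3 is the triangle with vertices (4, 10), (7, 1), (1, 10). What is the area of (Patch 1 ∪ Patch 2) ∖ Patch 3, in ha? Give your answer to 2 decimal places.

21.66

|Patch 1 ∪ Patch 2| = 27.75.
|(Patch 1 ∪ Patch 2) ∩ Patch 3| = 6.0926.
|(Patch 1 ∪ Patch 2) ∖ Patch 3| = 27.75 − 6.0926 = 21.66.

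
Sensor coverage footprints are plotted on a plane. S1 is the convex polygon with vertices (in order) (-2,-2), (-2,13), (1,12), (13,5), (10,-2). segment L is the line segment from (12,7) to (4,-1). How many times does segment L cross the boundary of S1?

The segment meets the boundary at (11.105,6.105).

1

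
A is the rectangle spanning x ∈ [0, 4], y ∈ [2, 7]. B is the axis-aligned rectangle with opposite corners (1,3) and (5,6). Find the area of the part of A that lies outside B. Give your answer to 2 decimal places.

|A∩B|: x∈[1,4], y∈[3,6] → 3·3 = 9.
|A| = 20.
|A ∖ B| = |A| − |A∩B| = 20 − 9 = 11.00.

11.00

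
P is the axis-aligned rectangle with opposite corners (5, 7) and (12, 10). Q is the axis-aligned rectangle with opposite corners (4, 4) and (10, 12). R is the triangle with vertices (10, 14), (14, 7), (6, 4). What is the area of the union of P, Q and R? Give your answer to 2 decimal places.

By inclusion–exclusion:
Individual areas: |P| = 21, |Q| = 48, |R| = 34.
|P∩Q|: x∈[5,10], y∈[7,10] → 5·3 = 15.
|P∩R| = 12.6.
|Q∩R| = 16.2.
|P∩Q∩R| = 6.6.
|P ∪ Q ∪ R| = 103 − 43.8 + 6.6 = 65.80.

65.80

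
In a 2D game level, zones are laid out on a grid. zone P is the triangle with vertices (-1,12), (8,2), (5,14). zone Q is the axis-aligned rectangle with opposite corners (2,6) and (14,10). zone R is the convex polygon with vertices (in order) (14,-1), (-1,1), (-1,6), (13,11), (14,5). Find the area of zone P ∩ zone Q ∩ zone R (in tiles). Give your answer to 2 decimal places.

The intersection is the polygon with vertices (7,6), (4.4,6), (3.087,7.46), (6.344,8.623).
By the shoelace formula its area is 6.55.

6.55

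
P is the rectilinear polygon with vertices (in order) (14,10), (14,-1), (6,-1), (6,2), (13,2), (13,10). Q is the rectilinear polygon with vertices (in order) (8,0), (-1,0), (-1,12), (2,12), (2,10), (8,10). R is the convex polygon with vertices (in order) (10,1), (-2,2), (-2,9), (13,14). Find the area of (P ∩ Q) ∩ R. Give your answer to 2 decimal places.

The region (P ∩ Q) ∩ R is the polygon with vertices (8,2), (8,1.167), (6,1.333), (6,2).
By the shoelace formula its area is 1.50.

1.50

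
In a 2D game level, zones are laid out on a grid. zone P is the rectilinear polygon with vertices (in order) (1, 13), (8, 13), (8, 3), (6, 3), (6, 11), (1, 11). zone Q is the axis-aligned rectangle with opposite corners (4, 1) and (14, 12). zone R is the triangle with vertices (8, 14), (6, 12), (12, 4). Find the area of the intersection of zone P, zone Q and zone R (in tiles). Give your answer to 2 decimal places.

2.67

The intersection is the polygon with vertices (8,12), (8,9.333), (6,12).
By the shoelace formula its area is 2.67.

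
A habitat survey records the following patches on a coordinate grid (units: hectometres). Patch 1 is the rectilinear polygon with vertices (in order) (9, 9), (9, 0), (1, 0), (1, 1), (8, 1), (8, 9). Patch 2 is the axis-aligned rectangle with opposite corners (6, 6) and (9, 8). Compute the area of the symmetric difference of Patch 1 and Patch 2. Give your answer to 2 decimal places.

|Patch 1| = 16, |Patch 2| = 6, |Patch 1∩Patch 2| = 2.
|Patch 1 △ Patch 2| = |Patch 1| + |Patch 2| − 2·|Patch 1∩Patch 2| = 16 + 6 − 4 = 18.00.

18.00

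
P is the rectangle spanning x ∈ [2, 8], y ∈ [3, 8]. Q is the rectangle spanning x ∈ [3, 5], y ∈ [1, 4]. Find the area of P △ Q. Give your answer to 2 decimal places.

32.00

|P∩Q|: x∈[3,5], y∈[3,4] → 2·1 = 2.
|P △ Q| = |P| + |Q| − 2·|P∩Q| = 30 + 6 − 4 = 32.00.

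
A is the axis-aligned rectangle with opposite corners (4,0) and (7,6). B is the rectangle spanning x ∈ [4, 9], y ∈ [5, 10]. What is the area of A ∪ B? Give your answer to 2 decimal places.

By inclusion–exclusion:
Individual areas: |A| = 18, |B| = 25.
|A∩B|: x∈[4,7], y∈[5,6] → 3·1 = 3.
|A ∪ B| = 43 − 3 = 40.00.

40.00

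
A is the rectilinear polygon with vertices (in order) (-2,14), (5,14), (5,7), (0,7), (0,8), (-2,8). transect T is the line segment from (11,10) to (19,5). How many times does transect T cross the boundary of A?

The segment lies entirely outside A and never meets its boundary.

0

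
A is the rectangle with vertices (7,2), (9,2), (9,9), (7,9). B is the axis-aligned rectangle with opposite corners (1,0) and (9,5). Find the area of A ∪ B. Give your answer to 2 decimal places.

48.00

By inclusion–exclusion:
Individual areas: |A| = 14, |B| = 40.
|A∩B|: x∈[7,9], y∈[2,5] → 2·3 = 6.
|A ∪ B| = 54 − 6 = 48.00.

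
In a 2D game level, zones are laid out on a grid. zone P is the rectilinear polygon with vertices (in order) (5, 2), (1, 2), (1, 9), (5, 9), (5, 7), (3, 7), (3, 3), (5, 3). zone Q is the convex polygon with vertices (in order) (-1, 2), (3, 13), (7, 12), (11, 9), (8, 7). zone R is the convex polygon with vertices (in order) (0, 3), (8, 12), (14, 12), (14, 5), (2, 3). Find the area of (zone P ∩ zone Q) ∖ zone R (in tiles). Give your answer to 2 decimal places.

|zone P ∩ zone Q| = 14.2576.
|(zone P ∩ zone Q) ∩ zone R| = 4.3403.
|(zone P ∩ zone Q) ∖ zone R| = 14.2576 − 4.3403 = 9.92.

9.92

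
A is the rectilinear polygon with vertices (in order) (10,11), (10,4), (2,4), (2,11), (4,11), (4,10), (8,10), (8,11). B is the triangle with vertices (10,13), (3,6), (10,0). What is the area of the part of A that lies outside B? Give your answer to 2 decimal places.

|A| = 52, |A∩B| = 33.6667.
|A ∖ B| = |A| − |A∩B| = 52 − 33.6667 = 18.33.

18.33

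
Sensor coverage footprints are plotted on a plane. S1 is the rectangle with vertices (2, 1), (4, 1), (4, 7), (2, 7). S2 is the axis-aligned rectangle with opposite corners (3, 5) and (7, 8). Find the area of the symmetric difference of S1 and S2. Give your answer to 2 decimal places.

20.00

|S1∩S2|: x∈[3,4], y∈[5,7] → 1·2 = 2.
|S1 △ S2| = |S1| + |S2| − 2·|S1∩S2| = 12 + 12 − 4 = 20.00.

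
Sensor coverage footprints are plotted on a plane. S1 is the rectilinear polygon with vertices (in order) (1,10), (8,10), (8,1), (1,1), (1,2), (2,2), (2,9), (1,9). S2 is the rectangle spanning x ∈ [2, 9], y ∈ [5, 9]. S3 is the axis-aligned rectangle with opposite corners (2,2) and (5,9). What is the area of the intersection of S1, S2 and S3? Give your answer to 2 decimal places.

The intersection is the polygon with vertices (2,5), (2,9), (5,9), (5,5).
By the shoelace formula its area is 12.00.

12.00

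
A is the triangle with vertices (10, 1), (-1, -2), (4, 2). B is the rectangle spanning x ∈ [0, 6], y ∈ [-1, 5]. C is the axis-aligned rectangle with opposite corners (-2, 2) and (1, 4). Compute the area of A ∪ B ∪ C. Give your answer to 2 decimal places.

44.72

By inclusion–exclusion:
Individual areas: |A| = 14.5, |B| = 36, |C| = 6.
|A∩B| = 9.7765.
|A∩C| = 0.
|B∩C|: x∈[0,1], y∈[2,4] → 1·2 = 2.
|A∩B∩C| = 0.
|A ∪ B ∪ C| = 56.5 − 11.7765 + 0 = 44.72.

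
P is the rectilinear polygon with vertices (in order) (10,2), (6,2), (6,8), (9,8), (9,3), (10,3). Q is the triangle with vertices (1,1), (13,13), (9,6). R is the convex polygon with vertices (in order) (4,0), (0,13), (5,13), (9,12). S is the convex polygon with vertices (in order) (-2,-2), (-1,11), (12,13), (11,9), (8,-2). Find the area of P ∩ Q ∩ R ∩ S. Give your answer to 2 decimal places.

The intersection is the polygon with vertices (6,4.8), (6,6), (6.857,6.857).
By the shoelace formula its area is 0.51.

0.51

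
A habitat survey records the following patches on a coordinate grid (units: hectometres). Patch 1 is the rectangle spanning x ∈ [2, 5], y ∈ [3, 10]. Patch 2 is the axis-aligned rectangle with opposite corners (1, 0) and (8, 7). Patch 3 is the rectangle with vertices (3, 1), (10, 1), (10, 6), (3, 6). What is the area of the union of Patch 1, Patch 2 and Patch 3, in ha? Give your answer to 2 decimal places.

68.00

By inclusion–exclusion:
Individual areas: |Patch 1| = 21, |Patch 2| = 49, |Patch 3| = 35.
|Patch 1∩Patch 2|: x∈[2,5], y∈[3,7] → 3·4 = 12.
|Patch 1∩Patch 3|: x∈[3,5], y∈[3,6] → 2·3 = 6.
|Patch 2∩Patch 3|: x∈[3,8], y∈[1,6] → 5·5 = 25.
|Patch 1∩Patch 2∩Patch 3| = 6.
|Patch 1 ∪ Patch 2 ∪ Patch 3| = 105 − 43 + 6 = 68.00.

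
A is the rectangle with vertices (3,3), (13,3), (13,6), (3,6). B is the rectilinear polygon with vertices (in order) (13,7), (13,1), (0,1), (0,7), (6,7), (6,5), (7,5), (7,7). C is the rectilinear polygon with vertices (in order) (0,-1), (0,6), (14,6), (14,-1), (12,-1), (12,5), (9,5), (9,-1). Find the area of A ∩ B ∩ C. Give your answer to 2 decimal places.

23.00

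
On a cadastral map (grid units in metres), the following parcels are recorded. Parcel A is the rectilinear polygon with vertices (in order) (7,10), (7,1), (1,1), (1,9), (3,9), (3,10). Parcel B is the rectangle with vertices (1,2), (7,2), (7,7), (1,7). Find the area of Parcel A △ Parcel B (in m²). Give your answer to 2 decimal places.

22.00

|Parcel A| = 52, |Parcel B| = 30, |Parcel A∩Parcel B| = 30.
|Parcel A △ Parcel B| = |Parcel A| + |Parcel B| − 2·|Parcel A∩Parcel B| = 52 + 30 − 60 = 22.00.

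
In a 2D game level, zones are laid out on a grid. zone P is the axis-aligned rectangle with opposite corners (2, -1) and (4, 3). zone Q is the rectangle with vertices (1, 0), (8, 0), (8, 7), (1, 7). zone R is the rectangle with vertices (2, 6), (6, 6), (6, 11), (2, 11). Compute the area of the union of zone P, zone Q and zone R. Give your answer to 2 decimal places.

By inclusion–exclusion:
Individual areas: |zone P| = 8, |zone Q| = 49, |zone R| = 20.
|zone P∩zone Q|: x∈[2,4], y∈[0,3] → 2·3 = 6.
|zone P∩zone R| = 0 (no overlap).
|zone Q∩zone R|: x∈[2,6], y∈[6,7] → 4·1 = 4.
|zone P∩zone Q∩zone R| = 0.
|zone P ∪ zone Q ∪ zone R| = 77 − 10 + 0 = 67.00.

67.00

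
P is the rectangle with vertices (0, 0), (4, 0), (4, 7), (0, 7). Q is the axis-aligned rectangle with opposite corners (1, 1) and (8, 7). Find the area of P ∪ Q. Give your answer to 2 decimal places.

By inclusion–exclusion:
Individual areas: |P| = 28, |Q| = 42.
|P∩Q|: x∈[1,4], y∈[1,7] → 3·6 = 18.
|P ∪ Q| = 70 − 18 = 52.00.

52.00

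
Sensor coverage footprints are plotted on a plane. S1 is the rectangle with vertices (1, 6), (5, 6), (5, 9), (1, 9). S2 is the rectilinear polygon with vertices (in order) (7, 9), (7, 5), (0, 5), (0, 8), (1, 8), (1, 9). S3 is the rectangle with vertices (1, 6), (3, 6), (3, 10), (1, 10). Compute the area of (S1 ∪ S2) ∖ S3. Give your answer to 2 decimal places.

|S1 ∪ S2| = 27.
|(S1 ∪ S2) ∩ S3| = 6.
|(S1 ∪ S2) ∖ S3| = 27 − 6 = 21.00.

21.00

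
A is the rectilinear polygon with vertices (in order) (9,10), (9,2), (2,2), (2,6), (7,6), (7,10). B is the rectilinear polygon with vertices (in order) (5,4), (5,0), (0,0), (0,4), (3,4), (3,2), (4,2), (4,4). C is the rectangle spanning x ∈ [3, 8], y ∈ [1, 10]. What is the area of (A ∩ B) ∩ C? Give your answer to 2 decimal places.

|A ∩ B| = 4.
|(A ∩ B) ∩ C| = 2.00.

2.00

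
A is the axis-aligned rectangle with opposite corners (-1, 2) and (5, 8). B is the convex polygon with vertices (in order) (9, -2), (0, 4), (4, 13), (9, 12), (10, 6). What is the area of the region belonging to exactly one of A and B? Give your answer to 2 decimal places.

83.61

|A| = 36, |B| = 94.5, |A∩B| = 23.4444.
|A △ B| = |A| + |B| − 2·|A∩B| = 36 + 94.5 − 46.8889 = 83.61.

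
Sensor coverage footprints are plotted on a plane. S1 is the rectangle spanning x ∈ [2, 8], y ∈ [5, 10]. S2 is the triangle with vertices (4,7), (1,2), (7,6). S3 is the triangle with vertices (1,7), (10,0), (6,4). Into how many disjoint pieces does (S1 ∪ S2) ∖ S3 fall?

2

(S1 ∪ S2) ∖ S3 splits into 2 disjoint pieces (area 4.3427, area 28.5816).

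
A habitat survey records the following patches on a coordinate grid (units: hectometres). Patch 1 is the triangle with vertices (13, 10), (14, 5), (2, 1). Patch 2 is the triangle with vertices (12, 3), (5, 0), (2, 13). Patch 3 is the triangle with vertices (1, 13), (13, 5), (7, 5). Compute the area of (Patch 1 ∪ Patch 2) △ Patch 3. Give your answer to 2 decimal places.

|Patch 1 ∪ Patch 2| = 69.0521.
|(Patch 1 ∪ Patch 2) ∩ Patch 3| = 19.1126.
|(Patch 1 ∪ Patch 2) △ Patch 3| = 69.0521 + 24 − 38.2252 = 54.83.

54.83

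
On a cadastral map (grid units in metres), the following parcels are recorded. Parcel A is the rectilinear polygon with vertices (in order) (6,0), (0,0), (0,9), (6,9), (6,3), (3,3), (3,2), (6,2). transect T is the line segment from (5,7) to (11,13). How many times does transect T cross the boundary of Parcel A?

1

The segment meets the boundary at (6,8).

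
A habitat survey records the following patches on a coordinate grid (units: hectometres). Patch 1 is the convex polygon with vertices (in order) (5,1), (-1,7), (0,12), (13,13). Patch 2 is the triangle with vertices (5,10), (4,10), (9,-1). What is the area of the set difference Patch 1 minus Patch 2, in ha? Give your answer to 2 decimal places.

87.62

|Patch 1| = 92, |Patch 1∩Patch 2| = 4.3808.
|Patch 1 ∖ Patch 2| = |Patch 1| − |Patch 1∩Patch 2| = 92 − 4.3808 = 87.62.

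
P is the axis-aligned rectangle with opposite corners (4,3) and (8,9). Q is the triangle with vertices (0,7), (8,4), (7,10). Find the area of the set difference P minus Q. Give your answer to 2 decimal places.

|P| = 24, |P∩Q| = 14.8214.
|P ∖ Q| = |P| − |P∩Q| = 24 − 14.8214 = 9.18.

9.18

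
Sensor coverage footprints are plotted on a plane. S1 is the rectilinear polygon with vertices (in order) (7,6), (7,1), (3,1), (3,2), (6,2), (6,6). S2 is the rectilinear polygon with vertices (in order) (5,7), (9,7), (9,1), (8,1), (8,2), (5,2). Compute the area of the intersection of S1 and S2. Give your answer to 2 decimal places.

4.00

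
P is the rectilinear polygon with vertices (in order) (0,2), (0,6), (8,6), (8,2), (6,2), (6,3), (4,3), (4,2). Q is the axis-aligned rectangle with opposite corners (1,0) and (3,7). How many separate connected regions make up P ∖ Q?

P ∖ Q splits into 2 disjoint pieces (area 4, area 18).

2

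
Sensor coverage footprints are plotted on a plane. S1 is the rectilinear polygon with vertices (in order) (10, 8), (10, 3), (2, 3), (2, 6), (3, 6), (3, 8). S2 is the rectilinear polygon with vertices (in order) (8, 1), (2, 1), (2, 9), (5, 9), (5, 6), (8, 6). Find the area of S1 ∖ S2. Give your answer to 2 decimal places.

16.00

|S1| = 38, |S1∩S2| = 22.
|S1 ∖ S2| = |S1| − |S1∩S2| = 38 − 22 = 16.00.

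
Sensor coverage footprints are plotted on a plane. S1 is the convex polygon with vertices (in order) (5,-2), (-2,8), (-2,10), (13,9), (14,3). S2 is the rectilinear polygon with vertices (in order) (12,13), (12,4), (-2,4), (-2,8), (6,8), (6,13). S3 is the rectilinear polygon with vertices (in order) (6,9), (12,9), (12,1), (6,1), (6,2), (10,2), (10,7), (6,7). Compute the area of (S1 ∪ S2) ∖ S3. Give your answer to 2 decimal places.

123.71

|S1 ∪ S2| = 151.
|(S1 ∪ S2) ∩ S3| = 27.2889.
|(S1 ∪ S2) ∖ S3| = 151 − 27.2889 = 123.71.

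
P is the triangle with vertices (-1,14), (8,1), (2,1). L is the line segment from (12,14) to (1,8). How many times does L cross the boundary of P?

The segment meets the boundary at (2.563,8.853).

1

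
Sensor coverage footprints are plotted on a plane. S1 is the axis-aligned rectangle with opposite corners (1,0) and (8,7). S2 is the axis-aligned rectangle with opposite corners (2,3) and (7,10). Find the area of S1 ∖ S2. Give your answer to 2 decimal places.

29.00

|S1∩S2|: x∈[2,7], y∈[3,7] → 5·4 = 20.
|S1| = 49.
|S1 ∖ S2| = |S1| − |S1∩S2| = 49 − 20 = 29.00.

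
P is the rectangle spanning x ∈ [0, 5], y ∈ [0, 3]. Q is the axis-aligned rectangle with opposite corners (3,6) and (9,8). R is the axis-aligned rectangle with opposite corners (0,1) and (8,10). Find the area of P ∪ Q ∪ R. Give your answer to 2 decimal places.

79.00

By inclusion–exclusion:
Individual areas: |P| = 15, |Q| = 12, |R| = 72.
|P∩Q| = 0 (no overlap).
|P∩R|: x∈[0,5], y∈[1,3] → 5·2 = 10.
|Q∩R|: x∈[3,8], y∈[6,8] → 5·2 = 10.
|P∩Q∩R| = 0.
|P ∪ Q ∪ R| = 99 − 20 + 0 = 79.00.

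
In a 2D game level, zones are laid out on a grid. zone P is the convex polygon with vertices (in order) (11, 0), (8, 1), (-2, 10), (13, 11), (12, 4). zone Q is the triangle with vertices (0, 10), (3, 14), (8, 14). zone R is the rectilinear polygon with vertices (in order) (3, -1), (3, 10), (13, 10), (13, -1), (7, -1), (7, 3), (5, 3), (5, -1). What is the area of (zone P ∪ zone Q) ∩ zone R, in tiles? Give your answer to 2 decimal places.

72.15

|zone P ∪ zone Q| = 101.4865.
|(zone P ∪ zone Q) ∩ zone R| = 72.15.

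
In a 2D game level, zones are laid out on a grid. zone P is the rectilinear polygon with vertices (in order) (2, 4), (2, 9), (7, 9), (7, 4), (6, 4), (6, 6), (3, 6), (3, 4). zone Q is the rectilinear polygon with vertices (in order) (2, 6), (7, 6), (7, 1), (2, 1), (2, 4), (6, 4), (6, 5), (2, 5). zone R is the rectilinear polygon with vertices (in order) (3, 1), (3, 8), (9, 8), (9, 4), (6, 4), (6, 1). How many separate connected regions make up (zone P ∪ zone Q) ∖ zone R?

(zone P ∪ zone Q) ∖ zone R splits into 2 disjoint pieces (area 12, area 3).

2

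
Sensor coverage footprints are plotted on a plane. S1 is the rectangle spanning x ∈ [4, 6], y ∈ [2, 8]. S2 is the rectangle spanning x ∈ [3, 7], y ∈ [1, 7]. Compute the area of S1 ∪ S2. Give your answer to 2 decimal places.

26.00

By inclusion–exclusion:
Individual areas: |S1| = 12, |S2| = 24.
|S1∩S2|: x∈[4,6], y∈[2,7] → 2·5 = 10.
|S1 ∪ S2| = 36 − 10 = 26.00.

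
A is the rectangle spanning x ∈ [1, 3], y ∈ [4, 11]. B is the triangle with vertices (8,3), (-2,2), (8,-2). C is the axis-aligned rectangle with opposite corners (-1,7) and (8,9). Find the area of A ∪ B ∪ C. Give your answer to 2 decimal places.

53.00

By inclusion–exclusion:
Individual areas: |A| = 14, |B| = 25, |C| = 18.
|A∩B| = 0.
|A∩C|: x∈[1,3], y∈[7,9] → 2·2 = 4.
|B∩C| = 0.
|A∩B∩C| = 0.
|A ∪ B ∪ C| = 57 − 4 + 0 = 53.00.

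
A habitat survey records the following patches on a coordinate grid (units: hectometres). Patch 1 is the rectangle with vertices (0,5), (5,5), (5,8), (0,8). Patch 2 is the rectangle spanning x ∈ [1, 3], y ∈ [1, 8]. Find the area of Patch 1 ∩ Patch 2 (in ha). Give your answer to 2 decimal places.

|Patch 1∩Patch 2|: x∈[1,3], y∈[5,8] → 2·3 = 6.

6.00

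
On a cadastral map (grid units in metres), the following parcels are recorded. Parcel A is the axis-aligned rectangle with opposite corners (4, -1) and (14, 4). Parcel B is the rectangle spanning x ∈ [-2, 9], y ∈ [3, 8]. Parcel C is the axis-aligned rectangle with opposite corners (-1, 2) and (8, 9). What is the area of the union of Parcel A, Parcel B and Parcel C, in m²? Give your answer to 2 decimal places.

By inclusion–exclusion:
Individual areas: |Parcel A| = 50, |Parcel B| = 55, |Parcel C| = 63.
|Parcel A∩Parcel B|: x∈[4,9], y∈[3,4] → 5·1 = 5.
|Parcel A∩Parcel C|: x∈[4,8], y∈[2,4] → 4·2 = 8.
|Parcel B∩Parcel C|: x∈[-1,8], y∈[3,8] → 9·5 = 45.
|Parcel A∩Parcel B∩Parcel C| = 4.
|Parcel A ∪ Parcel B ∪ Parcel C| = 168 − 58 + 4 = 114.00.

114.00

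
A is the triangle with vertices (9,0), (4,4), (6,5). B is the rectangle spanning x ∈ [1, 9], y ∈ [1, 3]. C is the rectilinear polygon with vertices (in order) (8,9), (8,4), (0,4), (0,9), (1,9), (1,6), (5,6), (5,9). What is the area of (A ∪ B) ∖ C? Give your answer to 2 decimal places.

18.60

|A ∪ B| = 19.9.
|(A ∪ B) ∩ C| = 1.3.
|(A ∪ B) ∖ C| = 19.9 − 1.3 = 18.60.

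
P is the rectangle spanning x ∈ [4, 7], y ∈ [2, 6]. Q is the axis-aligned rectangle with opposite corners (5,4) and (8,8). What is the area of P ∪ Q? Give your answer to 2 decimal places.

20.00

By inclusion–exclusion:
Individual areas: |P| = 12, |Q| = 12.
|P∩Q|: x∈[5,7], y∈[4,6] → 2·2 = 4.
|P ∪ Q| = 24 − 4 = 20.00.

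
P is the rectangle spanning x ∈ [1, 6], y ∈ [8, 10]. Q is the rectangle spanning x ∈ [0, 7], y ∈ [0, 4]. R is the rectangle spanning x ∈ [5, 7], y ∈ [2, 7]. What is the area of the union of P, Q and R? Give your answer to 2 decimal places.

By inclusion–exclusion:
Individual areas: |P| = 10, |Q| = 28, |R| = 10.
|P∩Q| = 0 (no overlap).
|P∩R| = 0 (no overlap).
|Q∩R|: x∈[5,7], y∈[2,4] → 2·2 = 4.
|P∩Q∩R| = 0.
|P ∪ Q ∪ R| = 48 − 4 + 0 = 44.00.

44.00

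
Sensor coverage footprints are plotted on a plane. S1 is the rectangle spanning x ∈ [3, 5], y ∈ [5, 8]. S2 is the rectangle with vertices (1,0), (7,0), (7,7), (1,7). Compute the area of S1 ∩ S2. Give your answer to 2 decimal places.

|S1∩S2|: x∈[3,5], y∈[5,7] → 2·2 = 4.

4.00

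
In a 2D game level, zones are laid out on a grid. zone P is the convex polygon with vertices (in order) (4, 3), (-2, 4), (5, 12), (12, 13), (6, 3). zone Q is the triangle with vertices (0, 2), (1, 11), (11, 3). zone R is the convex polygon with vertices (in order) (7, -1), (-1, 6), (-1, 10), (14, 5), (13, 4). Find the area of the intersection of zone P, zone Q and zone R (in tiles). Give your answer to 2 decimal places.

The intersection is the polygon with vertices (0.545,6.909), (2.29,8.903), (4.571,8.143), (7.622,5.703), (6,3), (4,3), (2.059,3.324), (0.317,4.848).
By the shoelace formula its area is 29.39.

29.39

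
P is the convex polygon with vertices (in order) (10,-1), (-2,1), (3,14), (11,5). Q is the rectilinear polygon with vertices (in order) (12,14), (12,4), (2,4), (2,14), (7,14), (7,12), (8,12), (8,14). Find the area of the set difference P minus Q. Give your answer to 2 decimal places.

58.88

|P| = 111.5, |P∩Q| = 52.6167.
|P ∖ Q| = |P| − |P∩Q| = 111.5 − 52.6167 = 58.88.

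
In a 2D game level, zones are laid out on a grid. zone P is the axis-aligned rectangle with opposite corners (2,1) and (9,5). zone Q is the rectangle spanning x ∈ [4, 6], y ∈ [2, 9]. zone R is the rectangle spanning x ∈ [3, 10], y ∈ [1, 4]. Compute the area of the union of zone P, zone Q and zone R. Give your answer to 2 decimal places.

39.00

By inclusion–exclusion:
Individual areas: |zone P| = 28, |zone Q| = 14, |zone R| = 21.
|zone P∩zone Q|: x∈[4,6], y∈[2,5] → 2·3 = 6.
|zone P∩zone R|: x∈[3,9], y∈[1,4] → 6·3 = 18.
|zone Q∩zone R|: x∈[4,6], y∈[2,4] → 2·2 = 4.
|zone P∩zone Q∩zone R| = 4.
|zone P ∪ zone Q ∪ zone R| = 63 − 28 + 4 = 39.00.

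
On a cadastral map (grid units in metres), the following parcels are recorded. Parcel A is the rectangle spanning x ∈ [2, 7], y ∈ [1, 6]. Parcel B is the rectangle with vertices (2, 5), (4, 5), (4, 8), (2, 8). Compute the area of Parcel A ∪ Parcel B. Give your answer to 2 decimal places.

29.00

By inclusion–exclusion:
Individual areas: |Parcel A| = 25, |Parcel B| = 6.
|Parcel A∩Parcel B|: x∈[2,4], y∈[5,6] → 2·1 = 2.
|Parcel A ∪ Parcel B| = 31 − 2 = 29.00.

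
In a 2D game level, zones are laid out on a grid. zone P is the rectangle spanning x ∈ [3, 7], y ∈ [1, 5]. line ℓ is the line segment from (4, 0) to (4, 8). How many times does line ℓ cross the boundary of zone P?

2

The segment meets the boundary at (4,5), (4,1).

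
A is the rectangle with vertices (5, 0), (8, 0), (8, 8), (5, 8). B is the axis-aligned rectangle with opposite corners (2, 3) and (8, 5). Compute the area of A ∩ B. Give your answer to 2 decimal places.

6.00

|A∩B|: x∈[5,8], y∈[3,5] → 3·2 = 6.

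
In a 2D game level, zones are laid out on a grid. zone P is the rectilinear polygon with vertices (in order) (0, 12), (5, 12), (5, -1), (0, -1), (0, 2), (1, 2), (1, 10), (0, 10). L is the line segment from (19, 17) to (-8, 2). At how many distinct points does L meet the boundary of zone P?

2

The segment meets the boundary at (1,7), (5,9.222).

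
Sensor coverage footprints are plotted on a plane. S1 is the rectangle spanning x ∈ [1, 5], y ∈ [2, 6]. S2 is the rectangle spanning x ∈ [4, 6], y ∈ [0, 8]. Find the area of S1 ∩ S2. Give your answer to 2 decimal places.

|S1∩S2|: x∈[4,5], y∈[2,6] → 1·4 = 4.

4.00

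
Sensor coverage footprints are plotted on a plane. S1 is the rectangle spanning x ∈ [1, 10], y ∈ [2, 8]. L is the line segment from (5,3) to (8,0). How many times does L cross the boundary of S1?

1

The segment meets the boundary at (6,2).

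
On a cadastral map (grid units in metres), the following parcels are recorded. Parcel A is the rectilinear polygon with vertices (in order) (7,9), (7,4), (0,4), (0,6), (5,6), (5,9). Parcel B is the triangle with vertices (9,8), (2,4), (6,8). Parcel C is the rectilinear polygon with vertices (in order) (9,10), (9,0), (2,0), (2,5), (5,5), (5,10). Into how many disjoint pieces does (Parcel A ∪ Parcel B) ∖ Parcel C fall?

1

(Parcel A ∪ Parcel B) ∖ Parcel C is a single connected region.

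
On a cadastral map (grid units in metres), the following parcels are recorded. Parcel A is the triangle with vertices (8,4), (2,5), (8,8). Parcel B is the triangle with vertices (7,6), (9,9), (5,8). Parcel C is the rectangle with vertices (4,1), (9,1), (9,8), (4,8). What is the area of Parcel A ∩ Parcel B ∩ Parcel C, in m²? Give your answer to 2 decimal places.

The intersection is the polygon with vertices (8,7.5), (7,6), (6,7), (8,8).
By the shoelace formula its area is 1.75.

1.75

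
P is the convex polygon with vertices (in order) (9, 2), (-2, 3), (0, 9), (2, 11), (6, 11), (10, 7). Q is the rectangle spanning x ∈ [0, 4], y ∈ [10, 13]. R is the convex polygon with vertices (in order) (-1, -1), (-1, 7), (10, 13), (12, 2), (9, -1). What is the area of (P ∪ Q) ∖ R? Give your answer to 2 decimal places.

|P ∪ Q| = 89.5.
|(P ∪ Q) ∩ R| = 69.1038.
|(P ∪ Q) ∖ R| = 89.5 − 69.1038 = 20.40.

20.40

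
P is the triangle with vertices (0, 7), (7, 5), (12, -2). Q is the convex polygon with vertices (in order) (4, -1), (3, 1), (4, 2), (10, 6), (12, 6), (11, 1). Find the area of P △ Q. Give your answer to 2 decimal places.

38.18

|P| = 19.5, |Q| = 34, |P∩Q| = 7.6602.
|P △ Q| = |P| + |Q| − 2·|P∩Q| = 19.5 + 34 − 15.3204 = 38.18.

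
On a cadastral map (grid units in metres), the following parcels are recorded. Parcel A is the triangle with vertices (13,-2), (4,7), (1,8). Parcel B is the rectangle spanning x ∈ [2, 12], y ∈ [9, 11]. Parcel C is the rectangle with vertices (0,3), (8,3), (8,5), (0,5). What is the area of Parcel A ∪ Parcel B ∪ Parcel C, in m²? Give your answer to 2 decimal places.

By inclusion–exclusion:
Individual areas: |Parcel A| = 9, |Parcel B| = 20, |Parcel C| = 16.
|Parcel A∩Parcel B| = 0.
|Parcel A∩Parcel C| = 2.4.
|Parcel B∩Parcel C| = 0 (no overlap).
|Parcel A∩Parcel B∩Parcel C| = 0.
|Parcel A ∪ Parcel B ∪ Parcel C| = 45 − 2.4 + 0 = 42.60.

42.60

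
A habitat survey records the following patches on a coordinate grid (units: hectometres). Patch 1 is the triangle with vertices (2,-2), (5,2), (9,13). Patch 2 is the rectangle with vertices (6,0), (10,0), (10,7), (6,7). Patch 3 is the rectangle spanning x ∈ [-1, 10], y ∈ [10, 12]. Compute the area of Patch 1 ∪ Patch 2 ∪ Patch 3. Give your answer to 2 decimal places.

57.21

By inclusion–exclusion:
Individual areas: |Patch 1| = 8.5, |Patch 2| = 28, |Patch 3| = 22.
|Patch 1∩Patch 2| = 0.8776.
|Patch 1∩Patch 3| = 0.4121.
|Patch 2∩Patch 3| = 0 (no overlap).
|Patch 1∩Patch 2∩Patch 3| = 0.
|Patch 1 ∪ Patch 2 ∪ Patch 3| = 58.5 − 1.2897 + 0 = 57.21.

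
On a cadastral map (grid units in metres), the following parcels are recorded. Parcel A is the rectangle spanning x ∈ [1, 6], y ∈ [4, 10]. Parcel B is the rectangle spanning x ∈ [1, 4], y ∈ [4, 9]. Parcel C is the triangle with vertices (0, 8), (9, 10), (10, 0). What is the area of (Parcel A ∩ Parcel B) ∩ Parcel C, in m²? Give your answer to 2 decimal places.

7.67

The region (Parcel A ∩ Parcel B) ∩ Parcel C is the polygon with vertices (4,4.8), (1,7.2), (1,8.222), (4,8.889).
By the shoelace formula its area is 7.67.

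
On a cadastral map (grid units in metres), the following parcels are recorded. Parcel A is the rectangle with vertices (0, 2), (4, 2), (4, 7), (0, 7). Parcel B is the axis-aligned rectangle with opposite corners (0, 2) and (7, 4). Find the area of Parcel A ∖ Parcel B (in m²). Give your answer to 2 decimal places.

|Parcel A∩Parcel B|: x∈[0,4], y∈[2,4] → 4·2 = 8.
|Parcel A| = 20.
|Parcel A ∖ Parcel B| = |Parcel A| − |Parcel A∩Parcel B| = 20 − 8 = 12.00.

12.00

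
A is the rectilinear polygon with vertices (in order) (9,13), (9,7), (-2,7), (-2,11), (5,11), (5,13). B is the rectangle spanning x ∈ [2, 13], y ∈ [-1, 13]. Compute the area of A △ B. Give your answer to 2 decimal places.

134.00

|A| = 52, |B| = 154, |A∩B| = 36.
|A △ B| = |A| + |B| − 2·|A∩B| = 52 + 154 − 72 = 134.00.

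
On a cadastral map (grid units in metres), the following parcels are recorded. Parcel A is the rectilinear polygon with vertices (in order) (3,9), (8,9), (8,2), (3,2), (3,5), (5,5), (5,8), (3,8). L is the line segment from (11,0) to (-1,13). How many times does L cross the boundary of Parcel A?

4

The segment meets the boundary at (3,8.667), (3.615,8), (5,6.5), (8,3.25).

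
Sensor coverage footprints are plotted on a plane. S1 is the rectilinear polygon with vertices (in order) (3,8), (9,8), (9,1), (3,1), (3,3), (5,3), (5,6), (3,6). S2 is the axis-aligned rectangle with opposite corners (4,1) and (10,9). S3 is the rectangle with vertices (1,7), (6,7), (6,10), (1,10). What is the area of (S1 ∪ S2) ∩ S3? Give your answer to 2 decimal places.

The region (S1 ∪ S2) ∩ S3 is the polygon with vertices (4,9), (6,9), (6,7), (3,7), (3,8), (4,8).
By the shoelace formula its area is 5.00.

5.00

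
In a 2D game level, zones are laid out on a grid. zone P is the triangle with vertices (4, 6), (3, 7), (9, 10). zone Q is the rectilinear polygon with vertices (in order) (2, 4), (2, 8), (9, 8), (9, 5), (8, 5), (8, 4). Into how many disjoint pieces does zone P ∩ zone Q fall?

1

zone P ∩ zone Q is a single connected region.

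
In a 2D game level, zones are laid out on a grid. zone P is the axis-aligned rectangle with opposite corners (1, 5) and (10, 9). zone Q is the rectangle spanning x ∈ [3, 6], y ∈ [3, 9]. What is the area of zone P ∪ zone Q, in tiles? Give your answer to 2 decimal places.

By inclusion–exclusion:
Individual areas: |zone P| = 36, |zone Q| = 18.
|zone P∩zone Q|: x∈[3,6], y∈[5,9] → 3·4 = 12.
|zone P ∪ zone Q| = 54 − 12 = 42.00.

42.00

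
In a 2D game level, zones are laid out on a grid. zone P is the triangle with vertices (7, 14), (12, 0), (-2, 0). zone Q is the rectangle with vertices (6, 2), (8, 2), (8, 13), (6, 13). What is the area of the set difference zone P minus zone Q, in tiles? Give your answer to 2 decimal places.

|zone P| = 98, |zone P∩zone Q| = 21.3222.
|zone P ∖ zone Q| = |zone P| − |zone P∩zone Q| = 98 − 21.3222 = 76.68.

76.68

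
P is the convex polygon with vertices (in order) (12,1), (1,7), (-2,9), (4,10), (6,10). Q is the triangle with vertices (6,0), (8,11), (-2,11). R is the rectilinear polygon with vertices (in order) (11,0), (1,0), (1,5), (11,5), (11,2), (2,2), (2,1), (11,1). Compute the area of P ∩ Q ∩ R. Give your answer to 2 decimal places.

1.25

The intersection is the polygon with vertices (6.707,3.887), (4.667,5), (6.909,5).
By the shoelace formula its area is 1.25.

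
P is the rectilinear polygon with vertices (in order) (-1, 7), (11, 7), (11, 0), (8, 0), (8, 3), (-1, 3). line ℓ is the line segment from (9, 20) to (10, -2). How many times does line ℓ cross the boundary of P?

2

The segment meets the boundary at (9.591,7), (9.909,0).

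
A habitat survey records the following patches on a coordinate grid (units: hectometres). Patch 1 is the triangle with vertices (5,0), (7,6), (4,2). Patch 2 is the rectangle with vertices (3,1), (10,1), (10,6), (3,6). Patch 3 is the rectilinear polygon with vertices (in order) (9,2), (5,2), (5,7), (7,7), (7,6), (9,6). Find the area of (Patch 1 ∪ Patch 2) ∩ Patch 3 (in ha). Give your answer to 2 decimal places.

The region (Patch 1 ∪ Patch 2) ∩ Patch 3 is the polygon with vertices (7,6), (9,6), (9,2), (5,2), (5,6).
By the shoelace formula its area is 16.00.

16.00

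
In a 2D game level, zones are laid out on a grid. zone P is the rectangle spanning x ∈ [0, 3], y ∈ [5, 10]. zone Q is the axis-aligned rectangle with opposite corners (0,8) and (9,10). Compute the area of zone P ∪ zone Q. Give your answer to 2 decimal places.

27.00

By inclusion–exclusion:
Individual areas: |zone P| = 15, |zone Q| = 18.
|zone P∩zone Q|: x∈[0,3], y∈[8,10] → 3·2 = 6.
|zone P ∪ zone Q| = 33 − 6 = 27.00.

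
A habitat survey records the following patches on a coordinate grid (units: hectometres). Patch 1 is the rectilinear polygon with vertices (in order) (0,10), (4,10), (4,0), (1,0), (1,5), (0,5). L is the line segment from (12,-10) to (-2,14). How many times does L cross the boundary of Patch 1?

2

The segment meets the boundary at (0.333,10), (4,3.714).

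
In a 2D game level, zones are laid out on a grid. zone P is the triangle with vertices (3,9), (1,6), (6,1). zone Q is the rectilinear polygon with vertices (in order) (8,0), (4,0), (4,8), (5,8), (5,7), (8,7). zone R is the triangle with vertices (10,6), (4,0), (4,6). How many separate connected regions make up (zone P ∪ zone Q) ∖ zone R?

(zone P ∪ zone Q) ∖ zone R splits into 2 disjoint pieces (area 14.1667, area 8).

2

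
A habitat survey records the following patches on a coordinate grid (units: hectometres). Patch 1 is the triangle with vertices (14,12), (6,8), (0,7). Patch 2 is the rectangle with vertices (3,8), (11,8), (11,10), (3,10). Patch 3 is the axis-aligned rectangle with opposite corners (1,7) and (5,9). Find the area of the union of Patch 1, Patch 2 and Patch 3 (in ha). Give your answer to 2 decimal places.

23.78

By inclusion–exclusion:
Individual areas: |Patch 1| = 8, |Patch 2| = 16, |Patch 3| = 8.
|Patch 1∩Patch 2| = 4.7929.
|Patch 1∩Patch 3| = 2.2857.
|Patch 2∩Patch 3|: x∈[3,5], y∈[8,9] → 2·1 = 2.
|Patch 1∩Patch 2∩Patch 3| = 0.8571.
|Patch 1 ∪ Patch 2 ∪ Patch 3| = 32 − 9.0786 + 0.8571 = 23.78.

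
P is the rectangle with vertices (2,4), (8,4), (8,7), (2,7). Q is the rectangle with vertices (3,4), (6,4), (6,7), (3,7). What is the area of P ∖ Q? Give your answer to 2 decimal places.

|P∩Q|: x∈[3,6], y∈[4,7] → 3·3 = 9.
|P| = 18.
|P ∖ Q| = |P| − |P∩Q| = 18 − 9 = 9.00.

9.00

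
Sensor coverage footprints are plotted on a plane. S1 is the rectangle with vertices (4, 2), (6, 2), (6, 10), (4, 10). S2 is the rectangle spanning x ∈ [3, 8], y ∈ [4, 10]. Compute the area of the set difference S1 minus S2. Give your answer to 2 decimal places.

4.00

|S1∩S2|: x∈[4,6], y∈[4,10] → 2·6 = 12.
|S1| = 16.
|S1 ∖ S2| = |S1| − |S1∩S2| = 16 − 12 = 4.00.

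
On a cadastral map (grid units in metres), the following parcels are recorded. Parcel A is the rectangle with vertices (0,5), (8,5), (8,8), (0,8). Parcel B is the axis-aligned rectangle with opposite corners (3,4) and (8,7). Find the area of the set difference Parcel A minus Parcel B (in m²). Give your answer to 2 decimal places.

14.00

|Parcel A∩Parcel B|: x∈[3,8], y∈[5,7] → 5·2 = 10.
|Parcel A| = 24.
|Parcel A ∖ Parcel B| = |Parcel A| − |Parcel A∩Parcel B| = 24 − 10 = 14.00.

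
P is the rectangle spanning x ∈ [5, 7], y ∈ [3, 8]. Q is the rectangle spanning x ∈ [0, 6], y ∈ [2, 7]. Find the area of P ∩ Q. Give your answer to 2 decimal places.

|P∩Q|: x∈[5,6], y∈[3,7] → 1·4 = 4.

4.00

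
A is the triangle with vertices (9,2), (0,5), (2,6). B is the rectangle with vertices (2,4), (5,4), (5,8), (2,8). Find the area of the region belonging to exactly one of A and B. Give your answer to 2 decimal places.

|A| = 7.5, |B| = 12, |A∩B| = 3.2619.
|A △ B| = |A| + |B| − 2·|A∩B| = 7.5 + 12 − 6.5238 = 12.98.

12.98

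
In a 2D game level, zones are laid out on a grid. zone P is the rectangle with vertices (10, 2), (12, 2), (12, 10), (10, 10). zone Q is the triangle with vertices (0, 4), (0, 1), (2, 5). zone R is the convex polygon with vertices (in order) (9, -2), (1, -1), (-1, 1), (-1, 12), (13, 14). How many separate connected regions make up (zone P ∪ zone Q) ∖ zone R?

(zone P ∪ zone Q) ∖ zone R is a single connected region.

1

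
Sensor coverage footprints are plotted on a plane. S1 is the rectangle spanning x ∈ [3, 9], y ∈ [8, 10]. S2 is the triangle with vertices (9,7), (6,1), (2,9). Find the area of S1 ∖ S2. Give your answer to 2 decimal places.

11.11

|S1| = 12, |S1∩S2| = 0.8929.
|S1 ∖ S2| = |S1| − |S1∩S2| = 12 − 0.8929 = 11.11.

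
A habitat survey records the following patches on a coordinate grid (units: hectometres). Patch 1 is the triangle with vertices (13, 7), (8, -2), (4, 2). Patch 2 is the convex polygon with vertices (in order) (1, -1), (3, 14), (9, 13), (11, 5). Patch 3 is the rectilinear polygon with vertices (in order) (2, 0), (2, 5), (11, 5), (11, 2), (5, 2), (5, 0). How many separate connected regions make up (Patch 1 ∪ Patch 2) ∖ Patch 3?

2

(Patch 1 ∪ Patch 2) ∖ Patch 3 splits into 2 disjoint pieces (area 11.9444, area 70.4089).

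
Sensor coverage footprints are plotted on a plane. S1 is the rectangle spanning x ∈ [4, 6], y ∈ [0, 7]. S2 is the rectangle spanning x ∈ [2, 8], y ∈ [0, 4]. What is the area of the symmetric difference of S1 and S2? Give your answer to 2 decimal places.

22.00

|S1∩S2|: x∈[4,6], y∈[0,4] → 2·4 = 8.
|S1 △ S2| = |S1| + |S2| − 2·|S1∩S2| = 14 + 24 − 16 = 22.00.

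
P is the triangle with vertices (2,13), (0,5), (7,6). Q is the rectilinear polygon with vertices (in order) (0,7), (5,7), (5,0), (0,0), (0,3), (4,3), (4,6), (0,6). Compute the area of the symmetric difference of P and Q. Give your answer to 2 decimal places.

|P| = 27, |Q| = 23, |P∩Q| = 4.9821.
|P △ Q| = |P| + |Q| − 2·|P∩Q| = 27 + 23 − 9.9643 = 40.04.

40.04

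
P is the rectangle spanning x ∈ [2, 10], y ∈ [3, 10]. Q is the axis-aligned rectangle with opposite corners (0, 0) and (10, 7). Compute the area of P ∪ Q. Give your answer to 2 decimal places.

By inclusion–exclusion:
Individual areas: |P| = 56, |Q| = 70.
|P∩Q|: x∈[2,10], y∈[3,7] → 8·4 = 32.
|P ∪ Q| = 126 − 32 = 94.00.

94.00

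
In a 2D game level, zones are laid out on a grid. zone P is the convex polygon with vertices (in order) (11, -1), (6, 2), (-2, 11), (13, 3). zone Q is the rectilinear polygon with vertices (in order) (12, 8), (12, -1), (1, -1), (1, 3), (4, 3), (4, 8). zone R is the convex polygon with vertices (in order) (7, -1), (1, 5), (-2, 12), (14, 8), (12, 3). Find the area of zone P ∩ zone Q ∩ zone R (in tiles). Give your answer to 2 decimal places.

30.33

The intersection is the polygon with vertices (4,4.25), (4,7.8), (12,3.533), (12,3), (8.714,0.371), (6,2).
By the shoelace formula its area is 30.33.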